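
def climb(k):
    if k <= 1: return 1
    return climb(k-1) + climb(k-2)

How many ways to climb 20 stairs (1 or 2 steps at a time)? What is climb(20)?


Building up from base cases:
climb(0) = 1
climb(1) = 1
climb(2) = climb(1) + climb(0) = 1 + 1 = 2
climb(3) = climb(2) + climb(1) = 2 + 1 = 3
climb(4) = climb(3) + climb(2) = 3 + 2 = 5
climb(5) = climb(4) + climb(3) = 5 + 3 = 8
climb(6) = climb(5) + climb(4) = 8 + 5 = 13
climb(7) = climb(6) + climb(5) = 13 + 8 = 21
climb(8) = climb(7) + climb(6) = 21 + 13 = 34
climb(9) = climb(8) + climb(7) = 34 + 21 = 55
climb(10) = climb(9) + climb(8) = 55 + 34 = 89
climb(11) = climb(10) + climb(9) = 89 + 55 = 144
climb(12) = climb(11) + climb(10) = 144 + 89 = 233
climb(13) = climb(12) + climb(11) = 233 + 144 = 377
climb(14) = climb(13) + climb(12) = 377 + 233 = 610
climb(15) = climb(14) + climb(13) = 610 + 377 = 987
climb(16) = climb(15) + climb(14) = 987 + 610 = 1597
climb(17) = climb(16) + climb(15) = 1597 + 987 = 2584
climb(18) = climb(17) + climb(16) = 2584 + 1597 = 4181
climb(19) = climb(18) + climb(17) = 4181 + 2584 = 6765
climb(20) = climb(19) + climb(18) = 6765 + 4181 = 10946

10946


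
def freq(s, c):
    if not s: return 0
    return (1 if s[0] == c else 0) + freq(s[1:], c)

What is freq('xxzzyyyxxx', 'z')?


s[0]='x' != 'z' -> 0
s[0]='x' != 'z' -> 0
s[0]='z' == 'z' -> 1
s[0]='z' == 'z' -> 1
s[0]='y' != 'z' -> 0
s[0]='y' != 'z' -> 0
s[0]='y' != 'z' -> 0
s[0]='x' != 'z' -> 0
s[0]='x' != 'z' -> 0
s[0]='x' != 'z' -> 0
Sum: 0 + 0 + 1 + 1 + 0 + 0 + 0 + 0 + 0 + 0 = 2

2


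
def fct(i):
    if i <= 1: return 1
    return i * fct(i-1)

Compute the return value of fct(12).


fct(12)
= 12 * fct(11)
= 12 * 11 * fct(10)
= 12 * 11 * 10 * fct(9)
= 12 * 11 * 10 * 9 * fct(8)
= 12 * 11 * 10 * 9 * 8 * fct(7)
= 12 * 11 * 10 * 9 * 8 * 7 * fct(6)
= 12 * 11 * 10 * 9 * 8 * 7 * 6 * fct(5)
= 12 * 11 * 10 * 9 * 8 * 7 * 6 * 5 * fct(4)
= 12 * 11 * 10 * 9 * 8 * 7 * 6 * 5 * 4 * fct(3)
= 12 * 11 * 10 * 9 * 8 * 7 * 6 * 5 * 4 * 3 * fct(2)
= 12 * 11 * 10 * 9 * 8 * 7 * 6 * 5 * 4 * 3 * 2 * fct(1)
= 12 * 11 * 10 * 9 * 8 * 7 * 6 * 5 * 4 * 3 * 2 * 1
= 479001600

479001600


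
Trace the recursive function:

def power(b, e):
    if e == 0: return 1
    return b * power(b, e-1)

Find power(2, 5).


power(2, 5)
= 2 * power(2, 4)
= 2 * 2 * power(2, 3)
= 2 * 2 * 2 * power(2, 2)
= 2 * 2 * 2 * 2 * power(2, 1)
= 2 * 2 * 2 * 2 * 2 * power(2, 0)
= 2 * 2 * 2 * 2 * 2 * 1
= 32

32


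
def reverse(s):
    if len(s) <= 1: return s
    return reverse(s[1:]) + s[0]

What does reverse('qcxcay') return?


reverse('qcxcay') = reverse('cxcay') + 'q'
reverse('cxcay') = reverse('xcay') + 'c'
reverse('xcay') = reverse('cay') + 'x'
reverse('cay') = reverse('ay') + 'c'
reverse('ay') = reverse('y') + 'a'
reverse('y') = 'y'  (base case)
Concatenating: 'y' + 'a' + 'c' + 'x' + 'c' + 'q' = 'yacxcq'

yacxcq


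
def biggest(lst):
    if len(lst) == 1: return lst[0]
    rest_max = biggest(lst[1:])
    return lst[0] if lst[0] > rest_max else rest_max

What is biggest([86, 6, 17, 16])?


biggest([86, 6, 17, 16]): compare 86 with biggest([6, 17, 16])
biggest([6, 17, 16]): compare 6 with biggest([17, 16])
biggest([17, 16]): compare 17 with biggest([16])
biggest([16]) = 16  (base case)
Compare 17 with 16 -> 17
Compare 6 with 17 -> 17
Compare 86 with 17 -> 86

86


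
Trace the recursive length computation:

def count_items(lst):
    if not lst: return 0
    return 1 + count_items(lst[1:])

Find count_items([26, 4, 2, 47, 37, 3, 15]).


count_items([26, 4, 2, 47, 37, 3, 15]) = 1 + count_items([4, 2, 47, 37, 3, 15])
count_items([4, 2, 47, 37, 3, 15]) = 1 + count_items([2, 47, 37, 3, 15])
count_items([2, 47, 37, 3, 15]) = 1 + count_items([47, 37, 3, 15])
count_items([47, 37, 3, 15]) = 1 + count_items([37, 3, 15])
count_items([37, 3, 15]) = 1 + count_items([3, 15])
count_items([3, 15]) = 1 + count_items([15])
count_items([15]) = 1 + count_items([])
count_items([]) = 0  (base case)
Unwinding: 1 + 1 + 1 + 1 + 1 + 1 + 1 + 0 = 7

7


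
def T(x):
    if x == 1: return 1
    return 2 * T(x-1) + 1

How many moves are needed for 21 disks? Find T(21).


T(21) = 2 * T(20) + 1
T(20) = 2 * T(19) + 1
T(19) = 2 * T(18) + 1
T(18) = 2 * T(17) + 1
T(17) = 2 * T(16) + 1
T(16) = 2 * T(15) + 1
T(15) = 2 * T(14) + 1
T(14) = 2 * T(13) + 1
T(13) = 2 * T(12) + 1
T(12) = 2 * T(11) + 1
T(11) = 2 * T(10) + 1
T(10) = 2 * T(9) + 1
T(9) = 2 * T(8) + 1
T(8) = 2 * T(7) + 1
T(7) = 2 * T(6) + 1
T(6) = 2 * T(5) + 1
T(5) = 2 * T(4) + 1
T(4) = 2 * T(3) + 1
T(3) = 2 * T(2) + 1
T(2) = 2 * T(1) + 1
T(1) = 1  (base case)
T(2) = 2 * 1 + 1 = 3
T(3) = 2 * 3 + 1 = 7
T(4) = 2 * 7 + 1 = 15
T(5) = 2 * 15 + 1 = 31
T(6) = 2 * 31 + 1 = 63
T(7) = 2 * 63 + 1 = 127
T(8) = 2 * 127 + 1 = 255
T(9) = 2 * 255 + 1 = 511
T(10) = 2 * 511 + 1 = 1023
T(11) = 2 * 1023 + 1 = 2047
T(12) = 2 * 2047 + 1 = 4095
T(13) = 2 * 4095 + 1 = 8191
T(14) = 2 * 8191 + 1 = 16383
T(15) = 2 * 16383 + 1 = 32767
T(16) = 2 * 32767 + 1 = 65535
T(17) = 2 * 65535 + 1 = 131071
T(18) = 2 * 131071 + 1 = 262143
T(19) = 2 * 262143 + 1 = 524287
T(20) = 2 * 524287 + 1 = 1048575
T(21) = 2 * 1048575 + 1 = 2097151

2097151


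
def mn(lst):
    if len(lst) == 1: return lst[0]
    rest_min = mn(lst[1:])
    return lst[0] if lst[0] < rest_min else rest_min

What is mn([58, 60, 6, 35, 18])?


mn([58, 60, 6, 35, 18]): compare 58 with mn([60, 6, 35, 18])
mn([60, 6, 35, 18]): compare 60 with mn([6, 35, 18])
mn([6, 35, 18]): compare 6 with mn([35, 18])
mn([35, 18]): compare 35 with mn([18])
mn([18]) = 18  (base case)
Compare 35 with 18 -> 18
Compare 6 with 18 -> 6
Compare 60 with 6 -> 6
Compare 58 with 6 -> 6

6


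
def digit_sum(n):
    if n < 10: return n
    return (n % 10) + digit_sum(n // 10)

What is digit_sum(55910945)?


digit_sum(55910945) = 5 + digit_sum(5591094)
digit_sum(5591094) = 4 + digit_sum(559109)
digit_sum(559109) = 9 + digit_sum(55910)
digit_sum(55910) = 0 + digit_sum(5591)
digit_sum(5591) = 1 + digit_sum(559)
digit_sum(559) = 9 + digit_sum(55)
digit_sum(55) = 5 + digit_sum(5)
digit_sum(5) = 5  (base case)
Total: 5 + 4 + 9 + 0 + 1 + 9 + 5 + 5 = 38

38


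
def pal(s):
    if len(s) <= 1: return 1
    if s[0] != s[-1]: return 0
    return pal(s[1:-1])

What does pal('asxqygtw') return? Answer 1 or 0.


pal('asxqygtw'): s[0]='a' != s[-1]='w' -> return 0
Result: 0 (not a palindrome)

0


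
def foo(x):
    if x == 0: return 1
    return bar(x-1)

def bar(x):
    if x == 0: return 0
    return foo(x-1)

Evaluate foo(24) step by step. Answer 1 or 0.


foo(24) = bar(23)
bar(23) = foo(22)
foo(22) = bar(21)
bar(21) = foo(20)
foo(20) = bar(19)
bar(19) = foo(18)
foo(18) = bar(17)
bar(17) = foo(16)
foo(16) = bar(15)
bar(15) = foo(14)
foo(14) = bar(13)
bar(13) = foo(12)
foo(12) = bar(11)
bar(11) = foo(10)
foo(10) = bar(9)
bar(9) = foo(8)
foo(8) = bar(7)
bar(7) = foo(6)
foo(6) = bar(5)
bar(5) = foo(4)
foo(4) = bar(3)
bar(3) = foo(2)
foo(2) = bar(1)
bar(1) = foo(0)
foo(0) = 1  (base case)
Result: 1

1


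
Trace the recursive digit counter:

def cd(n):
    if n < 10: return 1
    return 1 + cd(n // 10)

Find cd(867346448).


cd(867346448) = 1 + cd(86734644)
cd(86734644) = 1 + cd(8673464)
cd(8673464) = 1 + cd(867346)
cd(867346) = 1 + cd(86734)
cd(86734) = 1 + cd(8673)
cd(8673) = 1 + cd(867)
cd(867) = 1 + cd(86)
cd(86) = 1 + cd(8)
cd(8) = 1  (base case: 8 < 10)
Unwinding: 1 + 1 + 1 + 1 + 1 + 1 + 1 + 1 + 1 = 9

9


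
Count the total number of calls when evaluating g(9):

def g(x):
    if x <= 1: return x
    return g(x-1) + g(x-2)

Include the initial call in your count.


Let C(n) = total calls for g(n)
C(0) = 1, C(1) = 1
C(2) = 1 + C(1) + C(0) = 1 + 1 + 1 = 3
C(3) = 1 + C(2) + C(1) = 1 + 3 + 1 = 5
C(4) = 1 + C(3) + C(2) = 1 + 5 + 3 = 9
C(5) = 1 + C(4) + C(3) = 1 + 9 + 5 = 15
C(6) = 1 + C(5) + C(4) = 1 + 15 + 9 = 25
C(7) = 1 + C(6) + C(5) = 1 + 25 + 15 = 41
C(8) = 1 + C(7) + C(6) = 1 + 41 + 25 = 67
C(9) = 1 + C(8) + C(7) = 1 + 67 + 41 = 109

109


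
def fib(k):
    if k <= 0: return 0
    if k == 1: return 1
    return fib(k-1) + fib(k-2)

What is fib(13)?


Computing fib(13) bottom-up:
fib(0) = 0
fib(1) = 1
fib(2) = fib(1) + fib(0) = 1 + 0 = 1
fib(3) = fib(2) + fib(1) = 1 + 1 = 2
fib(4) = fib(3) + fib(2) = 2 + 1 = 3
fib(5) = fib(4) + fib(3) = 3 + 2 = 5
fib(6) = fib(5) + fib(4) = 5 + 3 = 8
fib(7) = fib(6) + fib(5) = 8 + 5 = 13
fib(8) = fib(7) + fib(6) = 13 + 8 = 21
fib(9) = fib(8) + fib(7) = 21 + 13 = 34
fib(10) = fib(9) + fib(8) = 34 + 21 = 55
fib(11) = fib(10) + fib(9) = 55 + 34 = 89
fib(12) = fib(11) + fib(10) = 89 + 55 = 144
fib(13) = fib(12) + fib(11) = 144 + 89 = 233

233


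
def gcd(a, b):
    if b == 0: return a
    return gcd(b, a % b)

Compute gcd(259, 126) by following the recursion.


gcd(259, 126) = gcd(126, 7)
gcd(126, 7) = gcd(7, 0)
gcd(7, 0) = 7  (base case)

7


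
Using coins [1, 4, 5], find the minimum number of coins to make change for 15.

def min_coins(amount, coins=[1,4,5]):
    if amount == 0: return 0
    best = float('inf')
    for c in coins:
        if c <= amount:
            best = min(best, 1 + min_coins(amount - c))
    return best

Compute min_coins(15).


Building up with DP:
min_coins(0) = 0
min_coins(1) = min(1+min_coins(0)=1+0=1) = 1
min_coins(2) = min(1+min_coins(1)=1+1=2) = 2
min_coins(3) = min(1+min_coins(2)=1+2=3) = 3
min_coins(4) = min(1+min_coins(3)=1+3=4, 1+min_coins(0)=1+0=1) = 1
min_coins(5) = min(1+min_coins(4)=1+1=2, 1+min_coins(1)=1+1=2, 1+min_coins(0)=1+0=1) = 1
min_coins(6) = min(1+min_coins(5)=1+1=2, 1+min_coins(2)=1+2=3, 1+min_coins(1)=1+1=2) = 2
min_coins(7) = min(1+min_coins(6)=1+2=3, 1+min_coins(3)=1+3=4, 1+min_coins(2)=1+2=3) = 3
min_coins(8) = min(1+min_coins(7)=1+3=4, 1+min_coins(4)=1+1=2, 1+min_coins(3)=1+3=4) = 2
min_coins(9) = min(1+min_coins(8)=1+2=3, 1+min_coins(5)=1+1=2, 1+min_coins(4)=1+1=2) = 2
min_coins(10) = min(1+min_coins(9)=1+2=3, 1+min_coins(6)=1+2=3, 1+min_coins(5)=1+1=2) = 2
min_coins(11) = min(1+min_coins(10)=1+2=3, 1+min_coins(7)=1+3=4, 1+min_coins(6)=1+2=3) = 3
min_coins(12) = min(1+min_coins(11)=1+3=4, 1+min_coins(8)=1+2=3, 1+min_coins(7)=1+3=4) = 3
min_coins(13) = min(1+min_coins(12)=1+3=4, 1+min_coins(9)=1+2=3, 1+min_coins(8)=1+2=3) = 3
min_coins(14) = min(1+min_coins(13)=1+3=4, 1+min_coins(10)=1+2=3, 1+min_coins(9)=1+2=3) = 3
min_coins(15) = min(1+min_coins(14)=1+3=4, 1+min_coins(11)=1+3=4, 1+min_coins(10)=1+2=3) = 3

3


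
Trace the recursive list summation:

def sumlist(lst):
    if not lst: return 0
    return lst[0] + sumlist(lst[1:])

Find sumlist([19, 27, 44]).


sumlist([19, 27, 44]) = 19 + sumlist([27, 44])
sumlist([27, 44]) = 27 + sumlist([44])
sumlist([44]) = 44 + sumlist([])
sumlist([]) = 0  (base case)
Total: 19 + 27 + 44 + 0 = 90

90


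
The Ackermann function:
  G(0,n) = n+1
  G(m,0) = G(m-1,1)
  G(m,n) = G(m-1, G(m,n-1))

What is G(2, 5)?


G(2, 5) = G(1, G(2, 4))
  G(2, 4) = G(1, G(2, 3))
    G(2, 3) = G(1, G(2, 2))
      G(2, 2) = G(1, G(2, 1))
        G(2, 1) = G(1, G(2, 0))
          G(2, 0) = G(1, 1)
          G(1, 1) = G(0, G(1, 0))
          G(1, 0) = G(0, 1)
          G(0, 1) = 2
            = G(0, 2)
          G(0, 2) = 3
          = G(1, 3)
          G(1, 3) = G(0, G(1, 2))
          G(1, 2) = G(0, G(1, 1))
          G(1, 1) = G(0, G(1, 0))
          G(1, 0) = G(0, 1)
          G(0, 1) = 2
            = G(0, 2)
          G(0, 2) = 3
            = G(0, 3)
          G(0, 3) = 4
            = G(0, 4)
          G(0, 4) = 5
        = G(1, 5)
        G(1, 5) = G(0, G(1, 4))
... (trace truncated)
Result: G(2, 5) = 13

13


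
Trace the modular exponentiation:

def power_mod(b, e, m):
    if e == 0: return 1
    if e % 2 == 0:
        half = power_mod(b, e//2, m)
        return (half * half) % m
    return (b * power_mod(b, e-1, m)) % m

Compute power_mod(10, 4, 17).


power_mod(10, 4, 17): e is even, compute power_mod(10, 2, 17)
  power_mod(10, 2, 17): e is even, compute power_mod(10, 1, 17)
    power_mod(10, 1, 17): e is odd, compute power_mod(10, 0, 17)
      power_mod(10, 0, 17) = 1
    (10 * 1) % 17 = 10
  half=10, (10*10) % 17 = 15
half=15, (15*15) % 17 = 4

4


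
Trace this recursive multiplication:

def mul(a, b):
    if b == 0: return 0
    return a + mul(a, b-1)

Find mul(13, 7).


mul(13, 7) = 13 + mul(13, 6)
mul(13, 6) = 13 + mul(13, 5)
mul(13, 5) = 13 + mul(13, 4)
mul(13, 4) = 13 + mul(13, 3)
mul(13, 3) = 13 + mul(13, 2)
mul(13, 2) = 13 + mul(13, 1)
mul(13, 1) = 13 + mul(13, 0)
mul(13, 0) = 0  (base case)
Total: 13 + 13 + 13 + 13 + 13 + 13 + 13 + 0 = 91

91


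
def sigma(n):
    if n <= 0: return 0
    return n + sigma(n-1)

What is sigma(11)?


sigma(11)
= 11 + 10 + 9 + 8 + 7 + 6 + 5 + 4 + 3 + 2 + 1 + sigma(0)
= 11 + 10 + 9 + 8 + 7 + 6 + 5 + 4 + 3 + 2 + 1 + 0
= 66

66


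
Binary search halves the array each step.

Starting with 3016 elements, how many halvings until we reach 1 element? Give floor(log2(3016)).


3016 / 2 = 1508
1508 / 2 = 754
754 / 2 = 377
377 / 2 = 188
188 / 2 = 94
94 / 2 = 47
47 / 2 = 23
23 / 2 = 11
11 / 2 = 5
5 / 2 = 2
2 / 2 = 1
Reached 1 after 11 halvings

11


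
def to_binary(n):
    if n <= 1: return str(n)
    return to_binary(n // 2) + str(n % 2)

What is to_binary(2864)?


to_binary(2864) = to_binary(1432) + '0'
to_binary(1432) = to_binary(716) + '0'
to_binary(716) = to_binary(358) + '0'
to_binary(358) = to_binary(179) + '0'
to_binary(179) = to_binary(89) + '1'
to_binary(89) = to_binary(44) + '1'
to_binary(44) = to_binary(22) + '0'
to_binary(22) = to_binary(11) + '0'
to_binary(11) = to_binary(5) + '1'
to_binary(5) = to_binary(2) + '1'
to_binary(2) = to_binary(1) + '0'
to_binary(1) = '1'  (base case)
Concatenating: '1' + '0' + '1' + '1' + '0' + '0' + '1' + '1' + '0' + '0' + '0' + '0' = '101100110000'

101100110000


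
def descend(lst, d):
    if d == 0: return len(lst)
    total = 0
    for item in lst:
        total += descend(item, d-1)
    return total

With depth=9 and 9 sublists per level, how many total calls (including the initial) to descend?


At depth 0 (root): 1 call
At depth 1: each of 1 parents calls descend on 9 children = 9 calls
At depth 2: each of 9 parents calls descend on 9 children = 81 calls
At depth 3: each of 81 parents calls descend on 9 children = 729 calls
At depth 4: each of 729 parents calls descend on 9 children = 6561 calls
At depth 5: each of 6561 parents calls descend on 9 children = 59049 calls
At depth 6: each of 59049 parents calls descend on 9 children = 531441 calls
At depth 7: each of 531441 parents calls descend on 9 children = 4782969 calls
At depth 8: each of 4782969 parents calls descend on 9 children = 43046721 calls
At depth 9: each of 43046721 parents calls descend on 9 children = 387420489 calls
Total: 1 + 9 + 81 + 729 + 6561 + 59049 + 531441 + 4782969 + 43046721 + 387420489 = 435848050

435848050


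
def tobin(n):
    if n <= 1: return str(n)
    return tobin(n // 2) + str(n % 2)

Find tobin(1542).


tobin(1542) = tobin(771) + '0'
tobin(771) = tobin(385) + '1'
tobin(385) = tobin(192) + '1'
tobin(192) = tobin(96) + '0'
tobin(96) = tobin(48) + '0'
tobin(48) = tobin(24) + '0'
tobin(24) = tobin(12) + '0'
tobin(12) = tobin(6) + '0'
tobin(6) = tobin(3) + '0'
tobin(3) = tobin(1) + '1'
tobin(1) = '1'  (base case)
Concatenating: '1' + '1' + '0' + '0' + '0' + '0' + '0' + '0' + '1' + '1' + '0' = '11000000110'

11000000110


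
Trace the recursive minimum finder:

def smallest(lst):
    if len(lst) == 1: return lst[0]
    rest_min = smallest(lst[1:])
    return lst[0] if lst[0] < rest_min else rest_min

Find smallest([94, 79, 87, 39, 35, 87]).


smallest([94, 79, 87, 39, 35, 87]): compare 94 with smallest([79, 87, 39, 35, 87])
smallest([79, 87, 39, 35, 87]): compare 79 with smallest([87, 39, 35, 87])
smallest([87, 39, 35, 87]): compare 87 with smallest([39, 35, 87])
smallest([39, 35, 87]): compare 39 with smallest([35, 87])
smallest([35, 87]): compare 35 with smallest([87])
smallest([87]) = 87  (base case)
Compare 35 with 87 -> 35
Compare 39 with 35 -> 35
Compare 87 with 35 -> 35
Compare 79 with 35 -> 35
Compare 94 with 35 -> 35

35


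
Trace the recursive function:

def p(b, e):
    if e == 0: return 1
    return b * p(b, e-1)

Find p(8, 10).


p(8, 10)
= 8 * p(8, 9)
= 8 * 8 * p(8, 8)
= 8 * 8 * 8 * p(8, 7)
= 8 * 8 * 8 * 8 * p(8, 6)
= 8 * 8 * 8 * 8 * 8 * p(8, 5)
= 8 * 8 * 8 * 8 * 8 * 8 * p(8, 4)
= 8 * 8 * 8 * 8 * 8 * 8 * 8 * p(8, 3)
= 8 * 8 * 8 * 8 * 8 * 8 * 8 * 8 * p(8, 2)
= 8 * 8 * 8 * 8 * 8 * 8 * 8 * 8 * 8 * p(8, 1)
= 8 * 8 * 8 * 8 * 8 * 8 * 8 * 8 * 8 * 8 * p(8, 0)
= 8 * 8 * 8 * 8 * 8 * 8 * 8 * 8 * 8 * 8 * 1
= 1073741824

1073741824


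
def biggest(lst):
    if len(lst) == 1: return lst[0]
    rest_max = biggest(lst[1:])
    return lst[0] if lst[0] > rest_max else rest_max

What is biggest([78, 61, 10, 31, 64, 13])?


biggest([78, 61, 10, 31, 64, 13]): compare 78 with biggest([61, 10, 31, 64, 13])
biggest([61, 10, 31, 64, 13]): compare 61 with biggest([10, 31, 64, 13])
biggest([10, 31, 64, 13]): compare 10 with biggest([31, 64, 13])
biggest([31, 64, 13]): compare 31 with biggest([64, 13])
biggest([64, 13]): compare 64 with biggest([13])
biggest([13]) = 13  (base case)
Compare 64 with 13 -> 64
Compare 31 with 64 -> 64
Compare 10 with 64 -> 64
Compare 61 with 64 -> 64
Compare 78 with 64 -> 78

78


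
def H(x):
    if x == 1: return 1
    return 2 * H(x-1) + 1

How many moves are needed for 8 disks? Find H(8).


H(8) = 2 * H(7) + 1
H(7) = 2 * H(6) + 1
H(6) = 2 * H(5) + 1
H(5) = 2 * H(4) + 1
H(4) = 2 * H(3) + 1
H(3) = 2 * H(2) + 1
H(2) = 2 * H(1) + 1
H(1) = 1  (base case)
H(2) = 2 * 1 + 1 = 3
H(3) = 2 * 3 + 1 = 7
H(4) = 2 * 7 + 1 = 15
H(5) = 2 * 15 + 1 = 31
H(6) = 2 * 31 + 1 = 63
H(7) = 2 * 63 + 1 = 127
H(8) = 2 * 127 + 1 = 255

255


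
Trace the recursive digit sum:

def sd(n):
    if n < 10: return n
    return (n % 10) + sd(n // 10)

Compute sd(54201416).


sd(54201416) = 6 + sd(5420141)
sd(5420141) = 1 + sd(542014)
sd(542014) = 4 + sd(54201)
sd(54201) = 1 + sd(5420)
sd(5420) = 0 + sd(542)
sd(542) = 2 + sd(54)
sd(54) = 4 + sd(5)
sd(5) = 5  (base case)
Total: 6 + 1 + 4 + 1 + 0 + 2 + 4 + 5 = 23

23


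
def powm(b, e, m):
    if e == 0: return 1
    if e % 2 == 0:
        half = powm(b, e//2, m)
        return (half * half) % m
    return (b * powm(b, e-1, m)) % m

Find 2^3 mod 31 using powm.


powm(2, 3, 31): e is odd, compute powm(2, 2, 31)
  powm(2, 2, 31): e is even, compute powm(2, 1, 31)
    powm(2, 1, 31): e is odd, compute powm(2, 0, 31)
      powm(2, 0, 31) = 1
    (2 * 1) % 31 = 2
  half=2, (2*2) % 31 = 4
(2 * 4) % 31 = 8

8


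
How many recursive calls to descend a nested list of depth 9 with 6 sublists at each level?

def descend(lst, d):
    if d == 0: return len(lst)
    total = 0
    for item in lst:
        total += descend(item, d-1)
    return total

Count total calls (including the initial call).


At depth 0 (root): 1 call
At depth 1: each of 1 parents calls descend on 6 children = 6 calls
At depth 2: each of 6 parents calls descend on 6 children = 36 calls
At depth 3: each of 36 parents calls descend on 6 children = 216 calls
At depth 4: each of 216 parents calls descend on 6 children = 1296 calls
At depth 5: each of 1296 parents calls descend on 6 children = 7776 calls
At depth 6: each of 7776 parents calls descend on 6 children = 46656 calls
At depth 7: each of 46656 parents calls descend on 6 children = 279936 calls
At depth 8: each of 279936 parents calls descend on 6 children = 1679616 calls
At depth 9: each of 1679616 parents calls descend on 6 children = 10077696 calls
Total: 1 + 6 + 36 + 216 + 1296 + 7776 + 46656 + 279936 + 1679616 + 10077696 = 12093235

12093235


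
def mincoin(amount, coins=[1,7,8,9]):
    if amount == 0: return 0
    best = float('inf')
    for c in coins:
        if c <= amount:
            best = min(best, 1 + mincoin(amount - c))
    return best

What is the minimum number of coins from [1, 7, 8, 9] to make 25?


Building up with DP:
mincoin(0) = 0
mincoin(1) = min(1+mincoin(0)=1+0=1) = 1
mincoin(2) = min(1+mincoin(1)=1+1=2) = 2
mincoin(3) = min(1+mincoin(2)=1+2=3) = 3
mincoin(4) = min(1+mincoin(3)=1+3=4) = 4
mincoin(5) = min(1+mincoin(4)=1+4=5) = 5
mincoin(6) = min(1+mincoin(5)=1+5=6) = 6
mincoin(7) = min(1+mincoin(6)=1+6=7, 1+mincoin(0)=1+0=1) = 1
mincoin(8) = min(1+mincoin(7)=1+1=2, 1+mincoin(1)=1+1=2, 1+mincoin(0)=1+0=1) = 1
mincoin(9) = min(1+mincoin(8)=1+1=2, 1+mincoin(2)=1+2=3, 1+mincoin(1)=1+1=2, 1+mincoin(0)=1+0=1) = 1
mincoin(10) = min(1+mincoin(9)=1+1=2, 1+mincoin(3)=1+3=4, 1+mincoin(2)=1+2=3, 1+mincoin(1)=1+1=2) = 2
mincoin(11) = min(1+mincoin(10)=1+2=3, 1+mincoin(4)=1+4=5, 1+mincoin(3)=1+3=4, 1+mincoin(2)=1+2=3) = 3
mincoin(12) = min(1+mincoin(11)=1+3=4, 1+mincoin(5)=1+5=6, 1+mincoin(4)=1+4=5, 1+mincoin(3)=1+3=4) = 4
mincoin(13) = min(1+mincoin(12)=1+4=5, 1+mincoin(6)=1+6=7, 1+mincoin(5)=1+5=6, 1+mincoin(4)=1+4=5) = 5
mincoin(14) = min(1+mincoin(13)=1+5=6, 1+mincoin(7)=1+1=2, 1+mincoin(6)=1+6=7, 1+mincoin(5)=1+5=6) = 2
mincoin(15) = min(1+mincoin(14)=1+2=3, 1+mincoin(8)=1+1=2, 1+mincoin(7)=1+1=2, 1+mincoin(6)=1+6=7) = 2
mincoin(16) = min(1+mincoin(15)=1+2=3, 1+mincoin(9)=1+1=2, 1+mincoin(8)=1+1=2, 1+mincoin(7)=1+1=2) = 2
mincoin(17) = min(1+mincoin(16)=1+2=3, 1+mincoin(10)=1+2=3, 1+mincoin(9)=1+1=2, 1+mincoin(8)=1+1=2) = 2
mincoin(18) = min(1+mincoin(17)=1+2=3, 1+mincoin(11)=1+3=4, 1+mincoin(10)=1+2=3, 1+mincoin(9)=1+1=2) = 2
mincoin(19) = min(1+mincoin(18)=1+2=3, 1+mincoin(12)=1+4=5, 1+mincoin(11)=1+3=4, 1+mincoin(10)=1+2=3) = 3
mincoin(20) = min(1+mincoin(19)=1+3=4, 1+mincoin(13)=1+5=6, 1+mincoin(12)=1+4=5, 1+mincoin(11)=1+3=4) = 4
mincoin(21) = min(1+mincoin(20)=1+4=5, 1+mincoin(14)=1+2=3, 1+mincoin(13)=1+5=6, 1+mincoin(12)=1+4=5) = 3
mincoin(22) = min(1+mincoin(21)=1+3=4, 1+mincoin(15)=1+2=3, 1+mincoin(14)=1+2=3, 1+mincoin(13)=1+5=6) = 3
mincoin(23) = min(1+mincoin(22)=1+3=4, 1+mincoin(16)=1+2=3, 1+mincoin(15)=1+2=3, 1+mincoin(14)=1+2=3) = 3
mincoin(24) = min(1+mincoin(23)=1+3=4, 1+mincoin(17)=1+2=3, 1+mincoin(16)=1+2=3, 1+mincoin(15)=1+2=3) = 3
mincoin(25) = min(1+mincoin(24)=1+3=4, 1+mincoin(18)=1+2=3, 1+mincoin(17)=1+2=3, 1+mincoin(16)=1+2=3) = 3

3


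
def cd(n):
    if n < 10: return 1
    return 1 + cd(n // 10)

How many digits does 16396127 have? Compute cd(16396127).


cd(16396127) = 1 + cd(1639612)
cd(1639612) = 1 + cd(163961)
cd(163961) = 1 + cd(16396)
cd(16396) = 1 + cd(1639)
cd(1639) = 1 + cd(163)
cd(163) = 1 + cd(16)
cd(16) = 1 + cd(1)
cd(1) = 1  (base case: 1 < 10)
Unwinding: 1 + 1 + 1 + 1 + 1 + 1 + 1 + 1 = 8

8


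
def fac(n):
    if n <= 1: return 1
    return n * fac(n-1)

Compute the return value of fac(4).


fac(4)
= 4 * fac(3)
= 4 * 3 * fac(2)
= 4 * 3 * 2 * fac(1)
= 4 * 3 * 2 * 1
= 24

24


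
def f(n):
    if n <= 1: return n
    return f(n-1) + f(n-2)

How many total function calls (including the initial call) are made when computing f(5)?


Let C(n) = total calls for f(n)
C(0) = 1, C(1) = 1
C(2) = 1 + C(1) + C(0) = 1 + 1 + 1 = 3
C(3) = 1 + C(2) + C(1) = 1 + 3 + 1 = 5
C(4) = 1 + C(3) + C(2) = 1 + 5 + 3 = 9
C(5) = 1 + C(4) + C(3) = 1 + 9 + 5 = 15

15


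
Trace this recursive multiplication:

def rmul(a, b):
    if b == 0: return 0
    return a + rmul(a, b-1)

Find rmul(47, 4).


rmul(47, 4) = 47 + rmul(47, 3)
rmul(47, 3) = 47 + rmul(47, 2)
rmul(47, 2) = 47 + rmul(47, 1)
rmul(47, 1) = 47 + rmul(47, 0)
rmul(47, 0) = 0  (base case)
Total: 47 + 47 + 47 + 47 + 0 = 188

188


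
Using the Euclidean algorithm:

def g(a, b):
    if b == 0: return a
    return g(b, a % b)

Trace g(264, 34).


g(264, 34) = g(34, 26)
g(34, 26) = g(26, 8)
g(26, 8) = g(8, 2)
g(8, 2) = g(2, 0)
g(2, 0) = 2  (base case)

2


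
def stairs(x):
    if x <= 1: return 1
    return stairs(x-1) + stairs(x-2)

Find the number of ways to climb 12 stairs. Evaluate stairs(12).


Building up from base cases:
stairs(0) = 1
stairs(1) = 1
stairs(2) = stairs(1) + stairs(0) = 1 + 1 = 2
stairs(3) = stairs(2) + stairs(1) = 2 + 1 = 3
stairs(4) = stairs(3) + stairs(2) = 3 + 2 = 5
stairs(5) = stairs(4) + stairs(3) = 5 + 3 = 8
stairs(6) = stairs(5) + stairs(4) = 8 + 5 = 13
stairs(7) = stairs(6) + stairs(5) = 13 + 8 = 21
stairs(8) = stairs(7) + stairs(6) = 21 + 13 = 34
stairs(9) = stairs(8) + stairs(7) = 34 + 21 = 55
stairs(10) = stairs(9) + stairs(8) = 55 + 34 = 89
stairs(11) = stairs(10) + stairs(9) = 89 + 55 = 144
stairs(12) = stairs(11) + stairs(10) = 144 + 89 = 233

233


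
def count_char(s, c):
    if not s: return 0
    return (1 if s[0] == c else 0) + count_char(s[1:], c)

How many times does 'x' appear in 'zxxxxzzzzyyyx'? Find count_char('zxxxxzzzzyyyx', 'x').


s[0]='z' != 'x' -> 0
s[0]='x' == 'x' -> 1
s[0]='x' == 'x' -> 1
s[0]='x' == 'x' -> 1
s[0]='x' == 'x' -> 1
s[0]='z' != 'x' -> 0
s[0]='z' != 'x' -> 0
s[0]='z' != 'x' -> 0
s[0]='z' != 'x' -> 0
s[0]='y' != 'x' -> 0
s[0]='y' != 'x' -> 0
s[0]='y' != 'x' -> 0
s[0]='x' == 'x' -> 1
Sum: 0 + 1 + 1 + 1 + 1 + 0 + 0 + 0 + 0 + 0 + 0 + 0 + 1 = 5

5


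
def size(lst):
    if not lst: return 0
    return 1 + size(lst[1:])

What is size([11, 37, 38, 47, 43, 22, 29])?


size([11, 37, 38, 47, 43, 22, 29]) = 1 + size([37, 38, 47, 43, 22, 29])
size([37, 38, 47, 43, 22, 29]) = 1 + size([38, 47, 43, 22, 29])
size([38, 47, 43, 22, 29]) = 1 + size([47, 43, 22, 29])
size([47, 43, 22, 29]) = 1 + size([43, 22, 29])
size([43, 22, 29]) = 1 + size([22, 29])
size([22, 29]) = 1 + size([29])
size([29]) = 1 + size([])
size([]) = 0  (base case)
Unwinding: 1 + 1 + 1 + 1 + 1 + 1 + 1 + 0 = 7

7


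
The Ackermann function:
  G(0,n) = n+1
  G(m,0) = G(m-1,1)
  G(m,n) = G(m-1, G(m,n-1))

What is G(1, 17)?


G(1, 17) = G(0, G(1, 16))
  G(1, 16) = G(0, G(1, 15))
    G(1, 15) = G(0, G(1, 14))
      G(1, 14) = G(0, G(1, 13))
        G(1, 13) = G(0, G(1, 12))
          G(1, 12) = G(0, G(1, 11))
          G(1, 11) = G(0, G(1, 10))
          G(1, 10) = G(0, G(1, 9))
          G(1, 9) = G(0, G(1, 8))
          G(1, 8) = G(0, G(1, 7))
          G(1, 7) = G(0, G(1, 6))
          G(1, 6) = G(0, G(1, 5))
          G(1, 5) = G(0, G(1, 4))
          G(1, 4) = G(0, G(1, 3))
          G(1, 3) = G(0, G(1, 2))
          G(1, 2) = G(0, G(1, 1))
          G(1, 1) = G(0, G(1, 0))
          G(1, 0) = G(0, 1)
          G(0, 1) = 2
            = G(0, 2)
          G(0, 2) = 3
            = G(0, 3)
          G(0, 3) = 4
            = G(0, 4)
          G(0, 4) = 5
... (trace truncated)
Result: G(1, 17) = 19

19


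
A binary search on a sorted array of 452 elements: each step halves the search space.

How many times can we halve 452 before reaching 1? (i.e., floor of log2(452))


452 / 2 = 226
226 / 2 = 113
113 / 2 = 56
56 / 2 = 28
28 / 2 = 14
14 / 2 = 7
7 / 2 = 3
3 / 2 = 1
Reached 1 after 8 halvings

8


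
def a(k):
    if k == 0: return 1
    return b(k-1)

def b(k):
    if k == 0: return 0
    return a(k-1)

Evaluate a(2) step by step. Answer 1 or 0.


a(2) = b(1)
b(1) = a(0)
a(0) = 1  (base case)
Result: 1

1


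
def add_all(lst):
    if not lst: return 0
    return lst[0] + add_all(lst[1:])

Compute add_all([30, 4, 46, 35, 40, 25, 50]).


add_all([30, 4, 46, 35, 40, 25, 50]) = 30 + add_all([4, 46, 35, 40, 25, 50])
add_all([4, 46, 35, 40, 25, 50]) = 4 + add_all([46, 35, 40, 25, 50])
add_all([46, 35, 40, 25, 50]) = 46 + add_all([35, 40, 25, 50])
add_all([35, 40, 25, 50]) = 35 + add_all([40, 25, 50])
add_all([40, 25, 50]) = 40 + add_all([25, 50])
add_all([25, 50]) = 25 + add_all([50])
add_all([50]) = 50 + add_all([])
add_all([]) = 0  (base case)
Total: 30 + 4 + 46 + 35 + 40 + 25 + 50 + 0 = 230

230


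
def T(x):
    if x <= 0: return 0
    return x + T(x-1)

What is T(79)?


T(79)
= 79 + 78 + 77 + 76 + 75 + 74 + 73 + 72 + 71 + 70 + 69 + 68 + 67 + 66 + 65 + 64 + 63 + 62 + 61 + 60 + 59 + 58 + 57 + 56 + 55 + 54 + 53 + 52 + 51 + 50 + 49 + 48 + 47 + 46 + 45 + 44 + 43 + 42 + 41 + 40 + 39 + 38 + 37 + 36 + 35 + 34 + 33 + 32 + 31 + 30 + 29 + 28 + 27 + 26 + 25 + 24 + 23 + 22 + 21 + 20 + 19 + 18 + 17 + 16 + 15 + 14 + 13 + 12 + 11 + 10 + 9 + 8 + 7 + 6 + 5 + 4 + 3 + 2 + 1 + T(0)
= 79 + 78 + 77 + 76 + 75 + 74 + 73 + 72 + 71 + 70 + 69 + 68 + 67 + 66 + 65 + 64 + 63 + 62 + 61 + 60 + 59 + 58 + 57 + 56 + 55 + 54 + 53 + 52 + 51 + 50 + 49 + 48 + 47 + 46 + 45 + 44 + 43 + 42 + 41 + 40 + 39 + 38 + 37 + 36 + 35 + 34 + 33 + 32 + 31 + 30 + 29 + 28 + 27 + 26 + 25 + 24 + 23 + 22 + 21 + 20 + 19 + 18 + 17 + 16 + 15 + 14 + 13 + 12 + 11 + 10 + 9 + 8 + 7 + 6 + 5 + 4 + 3 + 2 + 1 + 0
= 3160

3160


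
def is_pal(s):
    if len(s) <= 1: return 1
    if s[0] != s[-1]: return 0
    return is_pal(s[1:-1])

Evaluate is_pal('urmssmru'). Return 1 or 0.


is_pal('urmssmru'): s[0]='u' == s[-1]='u' -> check is_pal('rmssmr')
is_pal('rmssmr'): s[0]='r' == s[-1]='r' -> check is_pal('mssm')
is_pal('mssm'): s[0]='m' == s[-1]='m' -> check is_pal('ss')
is_pal('ss'): s[0]='s' == s[-1]='s' -> check is_pal('')
is_pal(''): len <= 1 -> return 1  (base case)
Result: 1 (palindrome)

1


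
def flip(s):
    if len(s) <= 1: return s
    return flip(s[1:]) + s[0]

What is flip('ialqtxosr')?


flip('ialqtxosr') = flip('alqtxosr') + 'i'
flip('alqtxosr') = flip('lqtxosr') + 'a'
flip('lqtxosr') = flip('qtxosr') + 'l'
flip('qtxosr') = flip('txosr') + 'q'
flip('txosr') = flip('xosr') + 't'
flip('xosr') = flip('osr') + 'x'
flip('osr') = flip('sr') + 'o'
flip('sr') = flip('r') + 's'
flip('r') = 'r'  (base case)
Concatenating: 'r' + 's' + 'o' + 'x' + 't' + 'q' + 'l' + 'a' + 'i' = 'rsoxtqlai'

rsoxtqlai


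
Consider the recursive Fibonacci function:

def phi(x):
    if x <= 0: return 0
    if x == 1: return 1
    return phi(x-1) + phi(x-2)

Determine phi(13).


Computing phi(13) bottom-up:
phi(0) = 0
phi(1) = 1
phi(2) = phi(1) + phi(0) = 1 + 0 = 1
phi(3) = phi(2) + phi(1) = 1 + 1 = 2
phi(4) = phi(3) + phi(2) = 2 + 1 = 3
phi(5) = phi(4) + phi(3) = 3 + 2 = 5
phi(6) = phi(5) + phi(4) = 5 + 3 = 8
phi(7) = phi(6) + phi(5) = 8 + 5 = 13
phi(8) = phi(7) + phi(6) = 13 + 8 = 21
phi(9) = phi(8) + phi(7) = 21 + 13 = 34
phi(10) = phi(9) + phi(8) = 34 + 21 = 55
phi(11) = phi(10) + phi(9) = 55 + 34 = 89
phi(12) = phi(11) + phi(10) = 89 + 55 = 144
phi(13) = phi(12) + phi(11) = 144 + 89 = 233

233


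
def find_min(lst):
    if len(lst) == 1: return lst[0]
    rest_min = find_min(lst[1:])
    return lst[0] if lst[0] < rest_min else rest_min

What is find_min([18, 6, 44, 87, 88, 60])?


find_min([18, 6, 44, 87, 88, 60]): compare 18 with find_min([6, 44, 87, 88, 60])
find_min([6, 44, 87, 88, 60]): compare 6 with find_min([44, 87, 88, 60])
find_min([44, 87, 88, 60]): compare 44 with find_min([87, 88, 60])
find_min([87, 88, 60]): compare 87 with find_min([88, 60])
find_min([88, 60]): compare 88 with find_min([60])
find_min([60]) = 60  (base case)
Compare 88 with 60 -> 60
Compare 87 with 60 -> 60
Compare 44 with 60 -> 44
Compare 6 with 44 -> 6
Compare 18 with 6 -> 6

6


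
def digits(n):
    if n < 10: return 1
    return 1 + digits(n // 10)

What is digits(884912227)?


digits(884912227) = 1 + digits(88491222)
digits(88491222) = 1 + digits(8849122)
digits(8849122) = 1 + digits(884912)
digits(884912) = 1 + digits(88491)
digits(88491) = 1 + digits(8849)
digits(8849) = 1 + digits(884)
digits(884) = 1 + digits(88)
digits(88) = 1 + digits(8)
digits(8) = 1  (base case: 8 < 10)
Unwinding: 1 + 1 + 1 + 1 + 1 + 1 + 1 + 1 + 1 = 9

9


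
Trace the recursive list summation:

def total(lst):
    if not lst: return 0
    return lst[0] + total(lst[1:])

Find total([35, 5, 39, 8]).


total([35, 5, 39, 8]) = 35 + total([5, 39, 8])
total([5, 39, 8]) = 5 + total([39, 8])
total([39, 8]) = 39 + total([8])
total([8]) = 8 + total([])
total([]) = 0  (base case)
Total: 35 + 5 + 39 + 8 + 0 = 87

87


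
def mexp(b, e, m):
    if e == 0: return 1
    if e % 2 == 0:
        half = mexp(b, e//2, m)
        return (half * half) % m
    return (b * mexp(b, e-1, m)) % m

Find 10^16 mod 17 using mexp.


mexp(10, 16, 17): e is even, compute mexp(10, 8, 17)
  mexp(10, 8, 17): e is even, compute mexp(10, 4, 17)
    mexp(10, 4, 17): e is even, compute mexp(10, 2, 17)
      mexp(10, 2, 17): e is even, compute mexp(10, 1, 17)
        mexp(10, 1, 17): e is odd, compute mexp(10, 0, 17)
          mexp(10, 0, 17) = 1
        (10 * 1) % 17 = 10
      half=10, (10*10) % 17 = 15
    half=15, (15*15) % 17 = 4
  half=4, (4*4) % 17 = 16
half=16, (16*16) % 17 = 1

1


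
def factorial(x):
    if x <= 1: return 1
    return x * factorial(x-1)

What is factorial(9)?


factorial(9)
= 9 * factorial(8)
= 9 * 8 * factorial(7)
= 9 * 8 * 7 * factorial(6)
= 9 * 8 * 7 * 6 * factorial(5)
= 9 * 8 * 7 * 6 * 5 * factorial(4)
= 9 * 8 * 7 * 6 * 5 * 4 * factorial(3)
= 9 * 8 * 7 * 6 * 5 * 4 * 3 * factorial(2)
= 9 * 8 * 7 * 6 * 5 * 4 * 3 * 2 * factorial(1)
= 9 * 8 * 7 * 6 * 5 * 4 * 3 * 2 * 1
= 362880

362880


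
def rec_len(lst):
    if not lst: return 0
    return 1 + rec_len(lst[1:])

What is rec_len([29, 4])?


rec_len([29, 4]) = 1 + rec_len([4])
rec_len([4]) = 1 + rec_len([])
rec_len([]) = 0  (base case)
Unwinding: 1 + 1 + 0 = 2

2


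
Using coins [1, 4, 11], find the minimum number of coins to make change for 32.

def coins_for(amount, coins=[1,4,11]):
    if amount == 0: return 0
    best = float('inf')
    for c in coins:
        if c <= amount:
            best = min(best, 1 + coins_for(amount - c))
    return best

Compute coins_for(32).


Building up with DP:
coins_for(0) = 0
coins_for(1) = min(1+coins_for(0)=1+0=1) = 1
coins_for(2) = min(1+coins_for(1)=1+1=2) = 2
coins_for(3) = min(1+coins_for(2)=1+2=3) = 3
coins_for(4) = min(1+coins_for(3)=1+3=4, 1+coins_for(0)=1+0=1) = 1
coins_for(5) = min(1+coins_for(4)=1+1=2, 1+coins_for(1)=1+1=2) = 2
coins_for(6) = min(1+coins_for(5)=1+2=3, 1+coins_for(2)=1+2=3) = 3
coins_for(7) = min(1+coins_for(6)=1+3=4, 1+coins_for(3)=1+3=4) = 4
coins_for(8) = min(1+coins_for(7)=1+4=5, 1+coins_for(4)=1+1=2) = 2
coins_for(9) = min(1+coins_for(8)=1+2=3, 1+coins_for(5)=1+2=3) = 3
coins_for(10) = min(1+coins_for(9)=1+3=4, 1+coins_for(6)=1+3=4) = 4
coins_for(11) = min(1+coins_for(10)=1+4=5, 1+coins_for(7)=1+4=5, 1+coins_for(0)=1+0=1) = 1
coins_for(12) = min(1+coins_for(11)=1+1=2, 1+coins_for(8)=1+2=3, 1+coins_for(1)=1+1=2) = 2
coins_for(13) = min(1+coins_for(12)=1+2=3, 1+coins_for(9)=1+3=4, 1+coins_for(2)=1+2=3) = 3
coins_for(14) = min(1+coins_for(13)=1+3=4, 1+coins_for(10)=1+4=5, 1+coins_for(3)=1+3=4) = 4
coins_for(15) = min(1+coins_for(14)=1+4=5, 1+coins_for(11)=1+1=2, 1+coins_for(4)=1+1=2) = 2
coins_for(16) = min(1+coins_for(15)=1+2=3, 1+coins_for(12)=1+2=3, 1+coins_for(5)=1+2=3) = 3
coins_for(17) = min(1+coins_for(16)=1+3=4, 1+coins_for(13)=1+3=4, 1+coins_for(6)=1+3=4) = 4
coins_for(18) = min(1+coins_for(17)=1+4=5, 1+coins_for(14)=1+4=5, 1+coins_for(7)=1+4=5) = 5
coins_for(19) = min(1+coins_for(18)=1+5=6, 1+coins_for(15)=1+2=3, 1+coins_for(8)=1+2=3) = 3
coins_for(20) = min(1+coins_for(19)=1+3=4, 1+coins_for(16)=1+3=4, 1+coins_for(9)=1+3=4) = 4
coins_for(21) = min(1+coins_for(20)=1+4=5, 1+coins_for(17)=1+4=5, 1+coins_for(10)=1+4=5) = 5
coins_for(22) = min(1+coins_for(21)=1+5=6, 1+coins_for(18)=1+5=6, 1+coins_for(11)=1+1=2) = 2
coins_for(23) = min(1+coins_for(22)=1+2=3, 1+coins_for(19)=1+3=4, 1+coins_for(12)=1+2=3) = 3
coins_for(24) = min(1+coins_for(23)=1+3=4, 1+coins_for(20)=1+4=5, 1+coins_for(13)=1+3=4) = 4
coins_for(25) = min(1+coins_for(24)=1+4=5, 1+coins_for(21)=1+5=6, 1+coins_for(14)=1+4=5) = 5
coins_for(26) = min(1+coins_for(25)=1+5=6, 1+coins_for(22)=1+2=3, 1+coins_for(15)=1+2=3) = 3
coins_for(27) = min(1+coins_for(26)=1+3=4, 1+coins_for(23)=1+3=4, 1+coins_for(16)=1+3=4) = 4
coins_for(28) = min(1+coins_for(27)=1+4=5, 1+coins_for(24)=1+4=5, 1+coins_for(17)=1+4=5) = 5
coins_for(29) = min(1+coins_for(28)=1+5=6, 1+coins_for(25)=1+5=6, 1+coins_for(18)=1+5=6) = 6
coins_for(30) = min(1+coins_for(29)=1+6=7, 1+coins_for(26)=1+3=4, 1+coins_for(19)=1+3=4) = 4
coins_for(31) = min(1+coins_for(30)=1+4=5, 1+coins_for(27)=1+4=5, 1+coins_for(20)=1+4=5) = 5
coins_for(32) = min(1+coins_for(31)=1+5=6, 1+coins_for(28)=1+5=6, 1+coins_for(21)=1+5=6) = 6

6


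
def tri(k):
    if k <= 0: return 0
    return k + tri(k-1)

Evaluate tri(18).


tri(18)
= 18 + 17 + 16 + 15 + 14 + 13 + 12 + 11 + 10 + 9 + 8 + 7 + 6 + 5 + 4 + 3 + 2 + 1 + tri(0)
= 18 + 17 + 16 + 15 + 14 + 13 + 12 + 11 + 10 + 9 + 8 + 7 + 6 + 5 + 4 + 3 + 2 + 1 + 0
= 171

171


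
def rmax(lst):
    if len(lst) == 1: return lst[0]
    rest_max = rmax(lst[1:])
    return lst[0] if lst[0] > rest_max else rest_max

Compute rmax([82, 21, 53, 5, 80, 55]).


rmax([82, 21, 53, 5, 80, 55]): compare 82 with rmax([21, 53, 5, 80, 55])
rmax([21, 53, 5, 80, 55]): compare 21 with rmax([53, 5, 80, 55])
rmax([53, 5, 80, 55]): compare 53 with rmax([5, 80, 55])
rmax([5, 80, 55]): compare 5 with rmax([80, 55])
rmax([80, 55]): compare 80 with rmax([55])
rmax([55]) = 55  (base case)
Compare 80 with 55 -> 80
Compare 5 with 80 -> 80
Compare 53 with 80 -> 80
Compare 21 with 80 -> 80
Compare 82 with 80 -> 82

82


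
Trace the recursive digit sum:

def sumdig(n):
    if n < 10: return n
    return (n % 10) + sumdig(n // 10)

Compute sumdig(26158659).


sumdig(26158659) = 9 + sumdig(2615865)
sumdig(2615865) = 5 + sumdig(261586)
sumdig(261586) = 6 + sumdig(26158)
sumdig(26158) = 8 + sumdig(2615)
sumdig(2615) = 5 + sumdig(261)
sumdig(261) = 1 + sumdig(26)
sumdig(26) = 6 + sumdig(2)
sumdig(2) = 2  (base case)
Total: 9 + 5 + 6 + 8 + 5 + 1 + 6 + 2 = 42

42


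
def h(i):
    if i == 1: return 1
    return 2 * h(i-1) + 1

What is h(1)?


h(1) = 1  (base case)

1


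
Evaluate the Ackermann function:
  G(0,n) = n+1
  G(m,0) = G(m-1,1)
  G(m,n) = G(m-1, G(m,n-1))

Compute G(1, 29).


G(1, 29) = G(0, G(1, 28))
  G(1, 28) = G(0, G(1, 27))
    G(1, 27) = G(0, G(1, 26))
      G(1, 26) = G(0, G(1, 25))
        G(1, 25) = G(0, G(1, 24))
          G(1, 24) = G(0, G(1, 23))
          G(1, 23) = G(0, G(1, 22))
          G(1, 22) = G(0, G(1, 21))
          G(1, 21) = G(0, G(1, 20))
          G(1, 20) = G(0, G(1, 19))
          G(1, 19) = G(0, G(1, 18))
          G(1, 18) = G(0, G(1, 17))
          G(1, 17) = G(0, G(1, 16))
          G(1, 16) = G(0, G(1, 15))
          G(1, 15) = G(0, G(1, 14))
          G(1, 14) = G(0, G(1, 13))
          G(1, 13) = G(0, G(1, 12))
          G(1, 12) = G(0, G(1, 11))
          G(1, 11) = G(0, G(1, 10))
          G(1, 10) = G(0, G(1, 9))
          G(1, 9) = G(0, G(1, 8))
          G(1, 8) = G(0, G(1, 7))
          G(1, 7) = G(0, G(1, 6))
          G(1, 6) = G(0, G(1, 5))
          G(1, 5) = G(0, G(1, 4))
... (trace truncated)
Result: G(1, 29) = 31

31


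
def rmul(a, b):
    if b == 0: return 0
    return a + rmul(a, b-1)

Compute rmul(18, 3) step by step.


rmul(18, 3) = 18 + rmul(18, 2)
rmul(18, 2) = 18 + rmul(18, 1)
rmul(18, 1) = 18 + rmul(18, 0)
rmul(18, 0) = 0  (base case)
Total: 18 + 18 + 18 + 0 = 54

54


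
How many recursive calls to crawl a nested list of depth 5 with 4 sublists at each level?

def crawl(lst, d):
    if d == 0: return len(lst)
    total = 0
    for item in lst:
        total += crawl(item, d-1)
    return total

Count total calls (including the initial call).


At depth 0 (root): 1 call
At depth 1: each of 1 parents calls crawl on 4 children = 4 calls
At depth 2: each of 4 parents calls crawl on 4 children = 16 calls
At depth 3: each of 16 parents calls crawl on 4 children = 64 calls
At depth 4: each of 64 parents calls crawl on 4 children = 256 calls
At depth 5: each of 256 parents calls crawl on 4 children = 1024 calls
Total: 1 + 4 + 16 + 64 + 256 + 1024 = 1365

1365


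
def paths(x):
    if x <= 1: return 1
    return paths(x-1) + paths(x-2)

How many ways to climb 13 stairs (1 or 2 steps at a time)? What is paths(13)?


Building up from base cases:
paths(0) = 1
paths(1) = 1
paths(2) = paths(1) + paths(0) = 1 + 1 = 2
paths(3) = paths(2) + paths(1) = 2 + 1 = 3
paths(4) = paths(3) + paths(2) = 3 + 2 = 5
paths(5) = paths(4) + paths(3) = 5 + 3 = 8
paths(6) = paths(5) + paths(4) = 8 + 5 = 13
paths(7) = paths(6) + paths(5) = 13 + 8 = 21
paths(8) = paths(7) + paths(6) = 21 + 13 = 34
paths(9) = paths(8) + paths(7) = 34 + 21 = 55
paths(10) = paths(9) + paths(8) = 55 + 34 = 89
paths(11) = paths(10) + paths(9) = 89 + 55 = 144
paths(12) = paths(11) + paths(10) = 144 + 89 = 233
paths(13) = paths(12) + paths(11) = 233 + 144 = 377

377


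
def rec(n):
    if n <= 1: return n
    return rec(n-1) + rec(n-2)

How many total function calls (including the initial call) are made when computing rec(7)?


Let C(n) = total calls for rec(n)
C(0) = 1, C(1) = 1
C(2) = 1 + C(1) + C(0) = 1 + 1 + 1 = 3
C(3) = 1 + C(2) + C(1) = 1 + 3 + 1 = 5
C(4) = 1 + C(3) + C(2) = 1 + 5 + 3 = 9
C(5) = 1 + C(4) + C(3) = 1 + 9 + 5 = 15
C(6) = 1 + C(5) + C(4) = 1 + 15 + 9 = 25
C(7) = 1 + C(6) + C(5) = 1 + 25 + 15 = 41

41
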